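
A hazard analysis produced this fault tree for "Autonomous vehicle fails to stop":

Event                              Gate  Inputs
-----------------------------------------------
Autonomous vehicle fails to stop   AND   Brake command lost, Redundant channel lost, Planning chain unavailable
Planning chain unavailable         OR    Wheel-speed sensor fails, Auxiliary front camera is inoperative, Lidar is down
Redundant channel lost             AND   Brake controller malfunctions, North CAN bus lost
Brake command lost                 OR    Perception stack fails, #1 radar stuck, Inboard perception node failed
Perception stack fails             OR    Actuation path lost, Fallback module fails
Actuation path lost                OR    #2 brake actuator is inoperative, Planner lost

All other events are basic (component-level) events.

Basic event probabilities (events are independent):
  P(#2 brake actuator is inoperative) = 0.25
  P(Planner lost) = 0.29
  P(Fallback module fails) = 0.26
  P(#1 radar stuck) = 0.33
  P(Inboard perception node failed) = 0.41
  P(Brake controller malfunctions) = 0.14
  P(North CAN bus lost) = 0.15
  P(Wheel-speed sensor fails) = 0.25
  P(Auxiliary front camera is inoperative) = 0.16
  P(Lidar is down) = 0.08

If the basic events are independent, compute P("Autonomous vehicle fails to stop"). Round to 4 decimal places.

P(Actuation path lost) [OR] = 1 − (1−0.25) × (1−0.29) = 0.467500
P(Perception stack fails) [OR] = 1 − (1−0.467500) × (1−0.26) = 0.605950
P(Brake command lost) [OR] = 1 − (1−0.605950) × (1−0.33) × (1−0.41) = 0.844232
P(Redundant channel lost) [AND] = 0.14 × 0.15 = 0.021000
P(Planning chain unavailable) [OR] = 1 − (1−0.25) × (1−0.16) × (1−0.08) = 0.420400
P(Autonomous vehicle fails to stop) [AND] = 0.844232 × 0.021000 × 0.420400 = 0.007453
Rounded to 4 decimal places: P(Autonomous vehicle fails to stop) ≈ 0.0075.

0.0075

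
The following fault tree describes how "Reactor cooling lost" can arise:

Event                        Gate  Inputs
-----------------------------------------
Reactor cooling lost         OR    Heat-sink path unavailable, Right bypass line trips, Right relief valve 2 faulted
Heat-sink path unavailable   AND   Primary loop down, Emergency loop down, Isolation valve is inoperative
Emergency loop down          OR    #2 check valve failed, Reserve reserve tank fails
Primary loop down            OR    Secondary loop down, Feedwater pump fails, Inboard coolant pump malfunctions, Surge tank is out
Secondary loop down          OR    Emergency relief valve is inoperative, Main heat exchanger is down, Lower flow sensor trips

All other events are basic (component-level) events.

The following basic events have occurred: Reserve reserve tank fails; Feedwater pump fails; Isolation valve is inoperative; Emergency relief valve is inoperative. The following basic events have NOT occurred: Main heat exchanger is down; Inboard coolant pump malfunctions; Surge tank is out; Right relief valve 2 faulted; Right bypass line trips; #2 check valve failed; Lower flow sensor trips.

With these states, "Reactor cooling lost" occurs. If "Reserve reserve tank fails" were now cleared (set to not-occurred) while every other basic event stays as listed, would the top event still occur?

No

Counterfactual: set "Reserve reserve tank fails" to not occurred.
Secondary loop down [OR]: Emergency relief valve is inoperative=occurs, Main heat exchanger is down=not, Lower flow sensor trips=not → at least one input occurs → occurs.
Primary loop down [OR]: Secondary loop down=occurs, Feedwater pump fails=occurs, Inboard coolant pump malfunctions=not, Surge tank is out=not → at least one input occurs → occurs.
Emergency loop down [OR]: #2 check valve failed=not, Reserve reserve tank fails=not → no input occurs → does not occur.
Heat-sink path unavailable [AND]: Primary loop down=occurs, Emergency loop down=not, Isolation valve is inoperative=occurs → not all inputs occur → does not occur.
Reactor cooling lost [OR]: Heat-sink path unavailable=not, Right bypass line trips=not, Right relief valve 2 faulted=not → no input occurs → does not occur.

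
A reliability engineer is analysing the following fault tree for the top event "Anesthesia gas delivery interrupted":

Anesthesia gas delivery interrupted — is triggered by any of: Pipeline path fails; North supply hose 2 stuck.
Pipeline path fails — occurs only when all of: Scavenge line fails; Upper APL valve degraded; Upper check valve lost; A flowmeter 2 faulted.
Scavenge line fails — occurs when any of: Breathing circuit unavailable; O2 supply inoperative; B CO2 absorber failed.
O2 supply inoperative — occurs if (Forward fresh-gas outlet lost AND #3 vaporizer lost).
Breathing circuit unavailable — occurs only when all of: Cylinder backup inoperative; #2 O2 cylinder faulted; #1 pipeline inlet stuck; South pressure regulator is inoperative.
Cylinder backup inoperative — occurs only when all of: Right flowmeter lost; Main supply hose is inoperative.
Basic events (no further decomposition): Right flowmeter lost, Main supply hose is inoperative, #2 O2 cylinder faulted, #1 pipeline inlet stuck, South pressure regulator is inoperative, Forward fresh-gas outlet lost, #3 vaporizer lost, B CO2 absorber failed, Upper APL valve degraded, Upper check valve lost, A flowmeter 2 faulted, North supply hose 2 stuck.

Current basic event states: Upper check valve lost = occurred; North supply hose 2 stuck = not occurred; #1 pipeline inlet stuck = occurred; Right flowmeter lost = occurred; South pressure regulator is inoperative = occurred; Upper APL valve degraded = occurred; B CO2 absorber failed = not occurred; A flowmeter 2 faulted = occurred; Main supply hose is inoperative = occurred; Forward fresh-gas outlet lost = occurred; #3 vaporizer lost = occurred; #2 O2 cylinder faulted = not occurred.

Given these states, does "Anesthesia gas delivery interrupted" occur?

Cylinder backup inoperative [AND]: Right flowmeter lost=occurs, Main supply hose is inoperative=occurs → all inputs occur → occurs.
Breathing circuit unavailable [AND]: Cylinder backup inoperative=occurs, #2 O2 cylinder faulted=not, #1 pipeline inlet stuck=occurs, South pressure regulator is inoperative=occurs → not all inputs occur → does not occur.
O2 supply inoperative [AND]: Forward fresh-gas outlet lost=occurs, #3 vaporizer lost=occurs → all inputs occur → occurs.
Scavenge line fails [OR]: Breathing circuit unavailable=not, O2 supply inoperative=occurs, B CO2 absorber failed=not → at least one input occurs → occurs.
Pipeline path fails [AND]: Scavenge line fails=occurs, Upper APL valve degraded=occurs, Upper check valve lost=occurs, A flowmeter 2 faulted=occurs → all inputs occur → occurs.
Anesthesia gas delivery interrupted [OR]: Pipeline path fails=occurs, North supply hose 2 stuck=not → at least one input occurs → occurs.

Yes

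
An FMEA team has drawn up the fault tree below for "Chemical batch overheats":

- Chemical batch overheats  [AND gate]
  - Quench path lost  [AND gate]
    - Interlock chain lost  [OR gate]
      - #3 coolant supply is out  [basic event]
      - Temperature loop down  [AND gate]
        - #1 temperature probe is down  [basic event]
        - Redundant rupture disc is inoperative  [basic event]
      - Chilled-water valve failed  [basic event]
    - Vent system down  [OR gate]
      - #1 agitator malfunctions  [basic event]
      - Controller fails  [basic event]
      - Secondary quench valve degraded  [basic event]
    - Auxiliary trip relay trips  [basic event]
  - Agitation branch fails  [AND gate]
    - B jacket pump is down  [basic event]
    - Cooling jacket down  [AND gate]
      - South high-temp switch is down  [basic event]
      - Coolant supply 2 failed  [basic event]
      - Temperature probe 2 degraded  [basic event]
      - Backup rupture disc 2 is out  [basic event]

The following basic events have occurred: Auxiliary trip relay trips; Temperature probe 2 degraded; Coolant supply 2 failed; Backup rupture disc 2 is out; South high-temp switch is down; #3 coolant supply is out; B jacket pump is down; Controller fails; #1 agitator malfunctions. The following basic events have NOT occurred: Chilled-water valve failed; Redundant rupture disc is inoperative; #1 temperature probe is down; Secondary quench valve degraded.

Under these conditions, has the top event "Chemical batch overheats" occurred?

Temperature loop down [AND]: #1 temperature probe is down=not, Redundant rupture disc is inoperative=not → not all inputs occur → does not occur.
Interlock chain lost [OR]: #3 coolant supply is out=occurs, Temperature loop down=not, Chilled-water valve failed=not → at least one input occurs → occurs.
Vent system down [OR]: #1 agitator malfunctions=occurs, Controller fails=occurs, Secondary quench valve degraded=not → at least one input occurs → occurs.
Quench path lost [AND]: Interlock chain lost=occurs, Vent system down=occurs, Auxiliary trip relay trips=occurs → all inputs occur → occurs.
Cooling jacket down [AND]: South high-temp switch is down=occurs, Coolant supply 2 failed=occurs, Temperature probe 2 degraded=occurs, Backup rupture disc 2 is out=occurs → all inputs occur → occurs.
Agitation branch fails [AND]: B jacket pump is down=occurs, Cooling jacket down=occurs → all inputs occur → occurs.
Chemical batch overheats [AND]: Quench path lost=occurs, Agitation branch fails=occurs → all inputs occur → occurs.

Yes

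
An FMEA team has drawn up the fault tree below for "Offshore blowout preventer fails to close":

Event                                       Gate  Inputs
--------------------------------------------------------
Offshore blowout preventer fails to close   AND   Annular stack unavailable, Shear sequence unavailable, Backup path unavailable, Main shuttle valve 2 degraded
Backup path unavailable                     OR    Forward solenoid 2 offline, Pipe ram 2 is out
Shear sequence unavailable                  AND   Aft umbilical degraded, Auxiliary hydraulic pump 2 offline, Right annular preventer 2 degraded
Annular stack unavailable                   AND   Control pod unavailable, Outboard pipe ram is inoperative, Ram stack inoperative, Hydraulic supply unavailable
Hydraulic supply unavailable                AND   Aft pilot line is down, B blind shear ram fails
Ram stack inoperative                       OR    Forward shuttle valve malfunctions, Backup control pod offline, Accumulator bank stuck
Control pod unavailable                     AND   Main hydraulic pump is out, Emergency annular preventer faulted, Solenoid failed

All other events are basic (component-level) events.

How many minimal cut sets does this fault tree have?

6

Control pod unavailable [AND]: one cut set from each child combined → 1 × 1 × 1 = 1 cut set(s).
Ram stack inoperative [OR]: union of children's cut sets → 3 cut set(s).
Hydraulic supply unavailable [AND]: one cut set from each child combined → 1 × 1 = 1 cut set(s).
Annular stack unavailable [AND]: one cut set from each child combined → 1 × 1 × 3 × 1 = 3 cut set(s).
Shear sequence unavailable [AND]: one cut set from each child combined → 1 × 1 × 1 = 1 cut set(s).
Backup path unavailable [OR]: union of children's cut sets → 2 cut set(s).
Offshore blowout preventer fails to close [AND]: one cut set from each child combined → 3 × 1 × 2 × 1 = 6 cut set(s).
Minimal cut sets: {Aft pilot line is down, Aft umbilical degraded, Auxiliary hydraulic pump 2 offline, B blind shear ram fails, Emergency annular preventer faulted, Forward shuttle valve malfunctions, Forward solenoid 2 offline, Main hydraulic pump is out, Main shuttle valve 2 degraded, Outboard pipe ram is inoperative, Right annular preventer 2 degraded, Solenoid failed}; {Aft pilot line is down, Aft umbilical degraded, Auxiliary hydraulic pump 2 offline, B blind shear ram fails, Emergency annular preventer faulted, Forward shuttle valve malfunctions, Main hydraulic pump is out, Main shuttle valve 2 degraded, Outboard pipe ram is inoperative, Pipe ram 2 is out, Right annular preventer 2 degraded, Solenoid failed}; {Aft pilot line is down, Aft umbilical degraded, Auxiliary hydraulic pump 2 offline, B blind shear ram fails, Backup control pod offline, Emergency annular preventer faulted, Forward solenoid 2 offline, Main hydraulic pump is out, Main shuttle valve 2 degraded, Outboard pipe ram is inoperative, Right annular preventer 2 degraded, Solenoid failed}; {Aft pilot line is down, Aft umbilical degraded, Auxiliary hydraulic pump 2 offline, B blind shear ram fails, Backup control pod offline, Emergency annular preventer faulted, Main hydraulic pump is out, Main shuttle valve 2 degraded, Outboard pipe ram is inoperative, Pipe ram 2 is out, Right annular preventer 2 degraded, Solenoid failed}; {Accumulator bank stuck, Aft pilot line is down, Aft umbilical degraded, Auxiliary hydraulic pump 2 offline, B blind shear ram fails, Emergency annular preventer faulted, Forward solenoid 2 offline, Main hydraulic pump is out, Main shuttle valve 2 degraded, Outboard pipe ram is inoperative, Right annular preventer 2 degraded, Solenoid failed}; {Accumulator bank stuck, Aft pilot line is down, Aft umbilical degraded, Auxiliary hydraulic pump 2 offline, B blind shear ram fails, Emergency annular preventer faulted, Main hydraulic pump is out, Main shuttle valve 2 degraded, Outboard pipe ram is inoperative, Pipe ram 2 is out, Right annular preventer 2 degraded, Solenoid failed}.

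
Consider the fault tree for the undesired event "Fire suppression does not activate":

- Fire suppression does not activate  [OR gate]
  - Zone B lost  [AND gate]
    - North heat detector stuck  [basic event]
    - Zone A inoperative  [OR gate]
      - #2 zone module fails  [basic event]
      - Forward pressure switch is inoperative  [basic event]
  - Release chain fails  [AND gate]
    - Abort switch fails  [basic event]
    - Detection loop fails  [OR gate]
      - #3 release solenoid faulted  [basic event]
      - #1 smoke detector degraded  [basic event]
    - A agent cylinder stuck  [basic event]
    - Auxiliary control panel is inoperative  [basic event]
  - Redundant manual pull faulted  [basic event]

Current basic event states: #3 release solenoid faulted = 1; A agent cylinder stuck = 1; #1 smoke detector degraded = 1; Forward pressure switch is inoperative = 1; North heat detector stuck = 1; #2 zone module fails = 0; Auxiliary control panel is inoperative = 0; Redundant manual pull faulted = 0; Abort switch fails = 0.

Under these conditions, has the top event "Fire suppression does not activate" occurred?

Yes

Zone A inoperative [OR]: #2 zone module fails=not, Forward pressure switch is inoperative=occurs → at least one input occurs → occurs.
Zone B lost [AND]: North heat detector stuck=occurs, Zone A inoperative=occurs → all inputs occur → occurs.
Detection loop fails [OR]: #3 release solenoid faulted=occurs, #1 smoke detector degraded=occurs → at least one input occurs → occurs.
Release chain fails [AND]: Abort switch fails=not, Detection loop fails=occurs, A agent cylinder stuck=occurs, Auxiliary control panel is inoperative=not → not all inputs occur → does not occur.
Fire suppression does not activate [OR]: Zone B lost=occurs, Release chain fails=not, Redundant manual pull faulted=not → at least one input occurs → occurs.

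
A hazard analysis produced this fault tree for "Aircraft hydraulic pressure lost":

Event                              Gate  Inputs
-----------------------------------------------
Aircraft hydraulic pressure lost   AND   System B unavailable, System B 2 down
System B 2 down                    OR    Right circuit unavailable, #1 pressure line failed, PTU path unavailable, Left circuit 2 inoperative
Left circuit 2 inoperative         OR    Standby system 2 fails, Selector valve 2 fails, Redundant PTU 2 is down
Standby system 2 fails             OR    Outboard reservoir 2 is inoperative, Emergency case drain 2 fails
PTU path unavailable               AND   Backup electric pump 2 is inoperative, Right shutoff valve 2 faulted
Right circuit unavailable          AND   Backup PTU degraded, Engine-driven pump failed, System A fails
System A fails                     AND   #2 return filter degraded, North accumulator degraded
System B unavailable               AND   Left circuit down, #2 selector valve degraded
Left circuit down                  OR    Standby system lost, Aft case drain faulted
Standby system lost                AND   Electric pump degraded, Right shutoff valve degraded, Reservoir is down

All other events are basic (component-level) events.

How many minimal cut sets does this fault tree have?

Standby system lost [AND]: one cut set from each child combined → 1 × 1 × 1 = 1 cut set(s).
Left circuit down [OR]: union of children's cut sets → 2 cut set(s).
System B unavailable [AND]: one cut set from each child combined → 2 × 1 = 2 cut set(s).
System A fails [AND]: one cut set from each child combined → 1 × 1 = 1 cut set(s).
Right circuit unavailable [AND]: one cut set from each child combined → 1 × 1 × 1 = 1 cut set(s).
PTU path unavailable [AND]: one cut set from each child combined → 1 × 1 = 1 cut set(s).
Standby system 2 fails [OR]: union of children's cut sets → 2 cut set(s).
Left circuit 2 inoperative [OR]: union of children's cut sets → 4 cut set(s).
System B 2 down [OR]: union of children's cut sets → 7 cut set(s).
Aircraft hydraulic pressure lost [AND]: one cut set from each child combined → 2 × 7 = 14 cut set(s).

14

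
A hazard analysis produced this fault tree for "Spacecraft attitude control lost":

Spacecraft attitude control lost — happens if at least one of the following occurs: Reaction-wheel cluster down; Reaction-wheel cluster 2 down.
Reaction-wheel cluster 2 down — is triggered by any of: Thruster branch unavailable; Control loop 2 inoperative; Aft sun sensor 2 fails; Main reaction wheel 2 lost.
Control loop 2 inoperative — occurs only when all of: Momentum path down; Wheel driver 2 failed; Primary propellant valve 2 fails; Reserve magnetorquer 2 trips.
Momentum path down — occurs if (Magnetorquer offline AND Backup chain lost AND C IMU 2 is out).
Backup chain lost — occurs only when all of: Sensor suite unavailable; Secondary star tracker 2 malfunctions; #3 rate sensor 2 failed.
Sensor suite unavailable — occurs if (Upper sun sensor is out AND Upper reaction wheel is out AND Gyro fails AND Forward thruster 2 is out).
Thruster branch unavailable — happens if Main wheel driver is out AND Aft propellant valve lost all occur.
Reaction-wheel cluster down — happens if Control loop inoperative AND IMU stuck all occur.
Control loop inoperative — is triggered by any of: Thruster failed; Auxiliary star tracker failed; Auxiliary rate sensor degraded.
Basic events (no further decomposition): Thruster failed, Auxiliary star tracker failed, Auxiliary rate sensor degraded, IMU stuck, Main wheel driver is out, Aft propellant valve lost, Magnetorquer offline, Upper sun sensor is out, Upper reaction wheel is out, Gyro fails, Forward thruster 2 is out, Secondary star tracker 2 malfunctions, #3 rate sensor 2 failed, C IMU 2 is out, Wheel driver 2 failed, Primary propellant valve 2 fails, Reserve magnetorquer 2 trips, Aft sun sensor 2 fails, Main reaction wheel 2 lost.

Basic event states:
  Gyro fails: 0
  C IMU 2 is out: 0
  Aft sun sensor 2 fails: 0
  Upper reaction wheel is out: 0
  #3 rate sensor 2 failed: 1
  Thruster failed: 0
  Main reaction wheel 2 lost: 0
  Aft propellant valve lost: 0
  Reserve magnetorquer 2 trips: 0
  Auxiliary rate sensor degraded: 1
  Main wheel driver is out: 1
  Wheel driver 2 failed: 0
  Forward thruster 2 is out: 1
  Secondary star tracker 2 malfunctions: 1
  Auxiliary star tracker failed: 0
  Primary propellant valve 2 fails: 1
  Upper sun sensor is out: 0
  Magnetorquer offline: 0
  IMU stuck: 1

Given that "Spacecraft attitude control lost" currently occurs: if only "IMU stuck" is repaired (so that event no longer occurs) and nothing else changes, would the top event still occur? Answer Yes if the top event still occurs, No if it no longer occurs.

Counterfactual: set "IMU stuck" to not occurred.
Control loop inoperative [OR]: Thruster failed=not, Auxiliary star tracker failed=not, Auxiliary rate sensor degraded=occurs → at least one input occurs → occurs.
Reaction-wheel cluster down [AND]: Control loop inoperative=occurs, IMU stuck=not → not all inputs occur → does not occur.
Thruster branch unavailable [AND]: Main wheel driver is out=occurs, Aft propellant valve lost=not → not all inputs occur → does not occur.
Sensor suite unavailable [AND]: Upper sun sensor is out=not, Upper reaction wheel is out=not, Gyro fails=not, Forward thruster 2 is out=occurs → not all inputs occur → does not occur.
Backup chain lost [AND]: Sensor suite unavailable=not, Secondary star tracker 2 malfunctions=occurs, #3 rate sensor 2 failed=occurs → not all inputs occur → does not occur.
Momentum path down [AND]: Magnetorquer offline=not, Backup chain lost=not, C IMU 2 is out=not → not all inputs occur → does not occur.
Control loop 2 inoperative [AND]: Momentum path down=not, Wheel driver 2 failed=not, Primary propellant valve 2 fails=occurs, Reserve magnetorquer 2 trips=not → not all inputs occur → does not occur.
Reaction-wheel cluster 2 down [OR]: Thruster branch unavailable=not, Control loop 2 inoperative=not, Aft sun sensor 2 fails=not, Main reaction wheel 2 lost=not → no input occurs → does not occur.
Spacecraft attitude control lost [OR]: Reaction-wheel cluster down=not, Reaction-wheel cluster 2 down=not → no input occurs → does not occur.

No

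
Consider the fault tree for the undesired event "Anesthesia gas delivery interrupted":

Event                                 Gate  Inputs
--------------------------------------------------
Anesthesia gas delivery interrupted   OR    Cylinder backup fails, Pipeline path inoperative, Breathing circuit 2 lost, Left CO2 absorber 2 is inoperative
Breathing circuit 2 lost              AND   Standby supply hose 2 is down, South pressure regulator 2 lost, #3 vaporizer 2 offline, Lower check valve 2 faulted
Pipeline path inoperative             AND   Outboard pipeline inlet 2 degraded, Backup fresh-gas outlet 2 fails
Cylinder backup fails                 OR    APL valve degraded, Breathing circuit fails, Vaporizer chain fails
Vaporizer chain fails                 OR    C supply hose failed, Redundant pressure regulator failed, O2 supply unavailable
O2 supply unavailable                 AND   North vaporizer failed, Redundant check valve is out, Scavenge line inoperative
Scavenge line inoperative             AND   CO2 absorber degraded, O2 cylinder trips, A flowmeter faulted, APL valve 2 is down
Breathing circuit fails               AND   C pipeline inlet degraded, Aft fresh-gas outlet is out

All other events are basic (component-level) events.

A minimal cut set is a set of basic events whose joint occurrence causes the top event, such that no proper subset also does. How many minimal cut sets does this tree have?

8

Breathing circuit fails [AND]: one cut set from each child combined → 1 × 1 = 1 cut set(s).
Scavenge line inoperative [AND]: one cut set from each child combined → 1 × 1 × 1 × 1 = 1 cut set(s).
O2 supply unavailable [AND]: one cut set from each child combined → 1 × 1 × 1 = 1 cut set(s).
Vaporizer chain fails [OR]: union of children's cut sets → 3 cut set(s).
Cylinder backup fails [OR]: union of children's cut sets → 5 cut set(s).
Pipeline path inoperative [AND]: one cut set from each child combined → 1 × 1 = 1 cut set(s).
Breathing circuit 2 lost [AND]: one cut set from each child combined → 1 × 1 × 1 × 1 = 1 cut set(s).
Anesthesia gas delivery interrupted [OR]: union of children's cut sets → 8 cut set(s).
Minimal cut sets: {APL valve degraded}; {Aft fresh-gas outlet is out, C pipeline inlet degraded}; {C supply hose failed}; {Redundant pressure regulator failed}; {A flowmeter faulted, APL valve 2 is down, CO2 absorber degraded, North vaporizer failed, O2 cylinder trips, Redundant check valve is out}; {Backup fresh-gas outlet 2 fails, Outboard pipeline inlet 2 degraded}; {#3 vaporizer 2 offline, Lower check valve 2 faulted, South pressure regulator 2 lost, Standby supply hose 2 is down}; {Left CO2 absorber 2 is inoperative}.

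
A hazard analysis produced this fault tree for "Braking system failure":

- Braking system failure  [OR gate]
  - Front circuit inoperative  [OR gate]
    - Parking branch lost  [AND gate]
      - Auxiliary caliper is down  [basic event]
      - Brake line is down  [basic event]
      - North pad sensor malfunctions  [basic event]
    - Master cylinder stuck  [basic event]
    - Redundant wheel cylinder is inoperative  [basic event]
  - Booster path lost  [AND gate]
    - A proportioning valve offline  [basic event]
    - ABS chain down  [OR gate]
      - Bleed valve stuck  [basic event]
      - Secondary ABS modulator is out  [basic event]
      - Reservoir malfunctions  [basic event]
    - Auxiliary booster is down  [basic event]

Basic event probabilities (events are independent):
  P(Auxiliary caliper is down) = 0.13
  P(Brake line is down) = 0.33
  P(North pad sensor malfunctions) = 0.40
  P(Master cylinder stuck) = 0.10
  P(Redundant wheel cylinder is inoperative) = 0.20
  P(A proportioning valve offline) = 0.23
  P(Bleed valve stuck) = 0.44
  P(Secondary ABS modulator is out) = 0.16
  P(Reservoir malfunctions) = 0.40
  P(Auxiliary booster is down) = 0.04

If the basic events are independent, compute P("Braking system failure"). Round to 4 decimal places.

P(Parking branch lost) [AND] = 0.13 × 0.33 × 0.40 = 0.017160
P(Front circuit inoperative) [OR] = 1 − (1−0.017160) × (1−0.10) × (1−0.20) = 0.292355
P(ABS chain down) [OR] = 1 − (1−0.44) × (1−0.16) × (1−0.40) = 0.717760
P(Booster path lost) [AND] = 0.23 × 0.717760 × 0.04 = 0.006603
P(Braking system failure) [OR] = 1 − (1−0.292355) × (1−0.006603) = 0.297028
Rounded to 4 decimal places: P(Braking system failure) ≈ 0.2970.

0.2970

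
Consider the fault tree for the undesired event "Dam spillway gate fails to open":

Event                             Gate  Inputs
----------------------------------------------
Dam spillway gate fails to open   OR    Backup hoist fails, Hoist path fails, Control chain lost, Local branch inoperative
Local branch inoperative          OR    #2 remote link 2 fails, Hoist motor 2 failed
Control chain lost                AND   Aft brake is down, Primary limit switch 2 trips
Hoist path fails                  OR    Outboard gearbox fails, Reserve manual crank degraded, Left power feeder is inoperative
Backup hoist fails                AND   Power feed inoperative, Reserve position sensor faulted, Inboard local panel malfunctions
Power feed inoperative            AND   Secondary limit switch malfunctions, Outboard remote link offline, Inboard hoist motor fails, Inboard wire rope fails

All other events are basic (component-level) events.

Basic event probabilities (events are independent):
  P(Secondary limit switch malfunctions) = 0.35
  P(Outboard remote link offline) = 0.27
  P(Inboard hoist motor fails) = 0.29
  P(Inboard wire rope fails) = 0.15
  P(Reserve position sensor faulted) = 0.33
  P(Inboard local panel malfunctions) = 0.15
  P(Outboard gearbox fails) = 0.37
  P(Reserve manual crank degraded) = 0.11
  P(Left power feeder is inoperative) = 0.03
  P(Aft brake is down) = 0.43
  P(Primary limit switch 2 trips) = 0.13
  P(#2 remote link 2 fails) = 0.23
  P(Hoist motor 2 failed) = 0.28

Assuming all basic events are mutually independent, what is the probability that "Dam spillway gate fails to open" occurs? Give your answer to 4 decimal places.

0.7154

P(Power feed inoperative) [AND] = 0.35 × 0.27 × 0.29 × 0.15 = 0.004111
P(Backup hoist fails) [AND] = 0.004111 × 0.33 × 0.15 = 0.000203
P(Hoist path fails) [OR] = 1 − (1−0.37) × (1−0.11) × (1−0.03) = 0.456121
P(Control chain lost) [AND] = 0.43 × 0.13 = 0.055900
P(Local branch inoperative) [OR] = 1 − (1−0.23) × (1−0.28) = 0.445600
P(Dam spillway gate fails to open) [OR] = 1 − (1−0.000203) × (1−0.456121) × (1−0.055900) × (1−0.445600) = 0.715387
Rounded to 4 decimal places: P(Dam spillway gate fails to open) ≈ 0.7154.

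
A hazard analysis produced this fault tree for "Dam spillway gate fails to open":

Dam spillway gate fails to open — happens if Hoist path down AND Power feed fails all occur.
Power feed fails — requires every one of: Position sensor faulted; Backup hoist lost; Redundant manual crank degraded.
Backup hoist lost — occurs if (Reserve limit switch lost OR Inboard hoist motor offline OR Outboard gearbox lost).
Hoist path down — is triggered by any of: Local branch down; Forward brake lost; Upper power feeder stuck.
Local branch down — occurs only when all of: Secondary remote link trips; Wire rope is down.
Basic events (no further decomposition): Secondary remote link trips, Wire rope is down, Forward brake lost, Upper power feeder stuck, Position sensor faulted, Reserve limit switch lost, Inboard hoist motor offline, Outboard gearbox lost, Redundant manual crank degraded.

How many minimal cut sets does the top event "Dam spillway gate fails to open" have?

9

Local branch down [AND]: one cut set from each child combined → 1 × 1 = 1 cut set(s).
Hoist path down [OR]: union of children's cut sets → 3 cut set(s).
Backup hoist lost [OR]: union of children's cut sets → 3 cut set(s).
Power feed fails [AND]: one cut set from each child combined → 1 × 3 × 1 = 3 cut set(s).
Dam spillway gate fails to open [AND]: one cut set from each child combined → 3 × 3 = 9 cut set(s).
Minimal cut sets: {Position sensor faulted, Redundant manual crank degraded, Reserve limit switch lost, Secondary remote link trips, Wire rope is down}; {Inboard hoist motor offline, Position sensor faulted, Redundant manual crank degraded, Secondary remote link trips, Wire rope is down}; {Outboard gearbox lost, Position sensor faulted, Redundant manual crank degraded, Secondary remote link trips, Wire rope is down}; {Forward brake lost, Position sensor faulted, Redundant manual crank degraded, Reserve limit switch lost}; {Forward brake lost, Inboard hoist motor offline, Position sensor faulted, Redundant manual crank degraded}; {Forward brake lost, Outboard gearbox lost, Position sensor faulted, Redundant manual crank degraded}; {Position sensor faulted, Redundant manual crank degraded, Reserve limit switch lost, Upper power feeder stuck}; {Inboard hoist motor offline, Position sensor faulted, Redundant manual crank degraded, Upper power feeder stuck}; {Outboard gearbox lost, Position sensor faulted, Redundant manual crank degraded, Upper power feeder stuck}.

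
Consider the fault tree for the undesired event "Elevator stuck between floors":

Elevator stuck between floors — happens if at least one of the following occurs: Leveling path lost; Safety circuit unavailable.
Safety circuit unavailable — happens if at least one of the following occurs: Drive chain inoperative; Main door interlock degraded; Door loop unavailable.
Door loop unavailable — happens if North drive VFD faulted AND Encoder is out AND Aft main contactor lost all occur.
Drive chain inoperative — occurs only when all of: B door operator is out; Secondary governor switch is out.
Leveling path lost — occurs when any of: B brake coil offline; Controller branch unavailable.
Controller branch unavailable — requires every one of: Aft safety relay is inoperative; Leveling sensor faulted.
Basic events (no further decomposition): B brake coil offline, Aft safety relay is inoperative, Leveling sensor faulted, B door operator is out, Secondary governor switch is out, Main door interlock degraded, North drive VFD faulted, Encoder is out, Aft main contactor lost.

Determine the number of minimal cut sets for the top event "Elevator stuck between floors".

Controller branch unavailable [AND]: one cut set from each child combined → 1 × 1 = 1 cut set(s).
Leveling path lost [OR]: union of children's cut sets → 2 cut set(s).
Drive chain inoperative [AND]: one cut set from each child combined → 1 × 1 = 1 cut set(s).
Door loop unavailable [AND]: one cut set from each child combined → 1 × 1 × 1 = 1 cut set(s).
Safety circuit unavailable [OR]: union of children's cut sets → 3 cut set(s).
Elevator stuck between floors [OR]: union of children's cut sets → 5 cut set(s).
Minimal cut sets: {B brake coil offline}; {Aft safety relay is inoperative, Leveling sensor faulted}; {B door operator is out, Secondary governor switch is out}; {Main door interlock degraded}; {Aft main contactor lost, Encoder is out, North drive VFD faulted}.

5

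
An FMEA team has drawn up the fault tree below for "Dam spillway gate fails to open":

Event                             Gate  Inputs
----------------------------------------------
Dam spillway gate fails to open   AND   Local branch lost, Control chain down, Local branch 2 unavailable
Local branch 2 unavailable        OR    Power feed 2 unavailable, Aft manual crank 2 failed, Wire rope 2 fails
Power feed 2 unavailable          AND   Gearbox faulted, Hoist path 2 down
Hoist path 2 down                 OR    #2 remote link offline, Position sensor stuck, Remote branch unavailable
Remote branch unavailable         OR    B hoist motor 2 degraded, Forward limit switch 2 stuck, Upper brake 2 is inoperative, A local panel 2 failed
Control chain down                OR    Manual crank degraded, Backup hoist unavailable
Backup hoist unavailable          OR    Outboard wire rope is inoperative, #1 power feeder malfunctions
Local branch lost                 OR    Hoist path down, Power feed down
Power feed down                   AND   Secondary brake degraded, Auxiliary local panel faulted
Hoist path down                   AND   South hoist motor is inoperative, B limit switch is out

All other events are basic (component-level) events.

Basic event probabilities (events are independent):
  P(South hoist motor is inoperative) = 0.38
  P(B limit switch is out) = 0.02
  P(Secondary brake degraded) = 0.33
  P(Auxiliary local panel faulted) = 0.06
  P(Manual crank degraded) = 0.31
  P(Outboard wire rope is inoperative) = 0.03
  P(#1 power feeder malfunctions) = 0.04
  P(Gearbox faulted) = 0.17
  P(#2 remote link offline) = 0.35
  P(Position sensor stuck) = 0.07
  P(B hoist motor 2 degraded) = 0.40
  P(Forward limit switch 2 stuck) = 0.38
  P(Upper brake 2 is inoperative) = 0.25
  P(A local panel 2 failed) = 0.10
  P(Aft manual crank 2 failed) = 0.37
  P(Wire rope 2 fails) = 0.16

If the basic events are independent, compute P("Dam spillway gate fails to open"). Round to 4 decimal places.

0.0053

P(Hoist path down) [AND] = 0.38 × 0.02 = 0.007600
P(Power feed down) [AND] = 0.33 × 0.06 = 0.019800
P(Local branch lost) [OR] = 1 − (1−0.007600) × (1−0.019800) = 0.027250
P(Backup hoist unavailable) [OR] = 1 − (1−0.03) × (1−0.04) = 0.068800
P(Control chain down) [OR] = 1 − (1−0.31) × (1−0.068800) = 0.357472
P(Remote branch unavailable) [OR] = 1 − (1−0.40) × (1−0.38) × (1−0.25) × (1−0.10) = 0.748900
P(Hoist path 2 down) [OR] = 1 − (1−0.35) × (1−0.07) × (1−0.748900) = 0.848210
P(Power feed 2 unavailable) [AND] = 0.17 × 0.848210 = 0.144196
P(Local branch 2 unavailable) [OR] = 1 − (1−0.144196) × (1−0.37) × (1−0.16) = 0.547109
P(Dam spillway gate fails to open) [AND] = 0.027250 × 0.357472 × 0.547109 = 0.005329
Rounded to 4 decimal places: P(Dam spillway gate fails to open) ≈ 0.0053.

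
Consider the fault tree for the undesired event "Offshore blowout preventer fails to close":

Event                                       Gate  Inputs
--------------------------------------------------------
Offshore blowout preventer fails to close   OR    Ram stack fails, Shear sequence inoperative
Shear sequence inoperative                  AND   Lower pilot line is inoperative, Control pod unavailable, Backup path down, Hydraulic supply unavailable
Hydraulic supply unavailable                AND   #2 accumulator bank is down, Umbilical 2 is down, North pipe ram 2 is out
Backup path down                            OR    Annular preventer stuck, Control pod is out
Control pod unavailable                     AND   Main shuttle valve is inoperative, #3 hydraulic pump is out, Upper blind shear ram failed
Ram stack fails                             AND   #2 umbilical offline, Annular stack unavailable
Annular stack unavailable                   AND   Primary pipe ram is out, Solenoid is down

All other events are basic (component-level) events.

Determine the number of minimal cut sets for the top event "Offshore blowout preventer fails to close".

3

Annular stack unavailable [AND]: one cut set from each child combined → 1 × 1 = 1 cut set(s).
Ram stack fails [AND]: one cut set from each child combined → 1 × 1 = 1 cut set(s).
Control pod unavailable [AND]: one cut set from each child combined → 1 × 1 × 1 = 1 cut set(s).
Backup path down [OR]: union of children's cut sets → 2 cut set(s).
Hydraulic supply unavailable [AND]: one cut set from each child combined → 1 × 1 × 1 = 1 cut set(s).
Shear sequence inoperative [AND]: one cut set from each child combined → 1 × 1 × 2 × 1 = 2 cut set(s).
Offshore blowout preventer fails to close [OR]: union of children's cut sets → 3 cut set(s).
Minimal cut sets: {#2 umbilical offline, Primary pipe ram is out, Solenoid is down}; {#2 accumulator bank is down, #3 hydraulic pump is out, Annular preventer stuck, Lower pilot line is inoperative, Main shuttle valve is inoperative, North pipe ram 2 is out, Umbilical 2 is down, Upper blind shear ram failed}; {#2 accumulator bank is down, #3 hydraulic pump is out, Control pod is out, Lower pilot line is inoperative, Main shuttle valve is inoperative, North pipe ram 2 is out, Umbilical 2 is down, Upper blind shear ram failed}.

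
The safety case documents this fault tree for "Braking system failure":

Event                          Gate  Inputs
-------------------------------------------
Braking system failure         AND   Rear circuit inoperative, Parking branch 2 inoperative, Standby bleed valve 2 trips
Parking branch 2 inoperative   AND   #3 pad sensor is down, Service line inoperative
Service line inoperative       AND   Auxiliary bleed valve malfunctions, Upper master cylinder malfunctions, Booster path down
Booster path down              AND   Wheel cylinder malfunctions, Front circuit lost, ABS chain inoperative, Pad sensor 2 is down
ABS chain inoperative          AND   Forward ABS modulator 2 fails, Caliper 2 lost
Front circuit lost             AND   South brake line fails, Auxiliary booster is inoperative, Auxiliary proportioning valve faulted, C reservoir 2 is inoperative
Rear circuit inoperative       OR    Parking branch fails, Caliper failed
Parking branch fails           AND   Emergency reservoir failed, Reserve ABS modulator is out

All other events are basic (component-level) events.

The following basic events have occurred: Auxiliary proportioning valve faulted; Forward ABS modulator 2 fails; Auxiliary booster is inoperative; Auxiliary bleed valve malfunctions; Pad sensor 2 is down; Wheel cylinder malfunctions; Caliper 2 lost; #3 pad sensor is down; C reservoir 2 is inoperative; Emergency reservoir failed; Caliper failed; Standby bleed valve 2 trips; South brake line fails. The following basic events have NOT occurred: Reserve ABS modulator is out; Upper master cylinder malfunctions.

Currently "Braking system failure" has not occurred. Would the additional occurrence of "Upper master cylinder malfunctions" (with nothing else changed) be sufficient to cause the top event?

Yes

Counterfactual: set "Upper master cylinder malfunctions" to occurred.
Parking branch fails [AND]: Emergency reservoir failed=occurs, Reserve ABS modulator is out=not → not all inputs occur → does not occur.
Rear circuit inoperative [OR]: Parking branch fails=not, Caliper failed=occurs → at least one input occurs → occurs.
Front circuit lost [AND]: South brake line fails=occurs, Auxiliary booster is inoperative=occurs, Auxiliary proportioning valve faulted=occurs, C reservoir 2 is inoperative=occurs → all inputs occur → occurs.
ABS chain inoperative [AND]: Forward ABS modulator 2 fails=occurs, Caliper 2 lost=occurs → all inputs occur → occurs.
Booster path down [AND]: Wheel cylinder malfunctions=occurs, Front circuit lost=occurs, ABS chain inoperative=occurs, Pad sensor 2 is down=occurs → all inputs occur → occurs.
Service line inoperative [AND]: Auxiliary bleed valve malfunctions=occurs, Upper master cylinder malfunctions=occurs, Booster path down=occurs → all inputs occur → occurs.
Parking branch 2 inoperative [AND]: #3 pad sensor is down=occurs, Service line inoperative=occurs → all inputs occur → occurs.
Braking system failure [AND]: Rear circuit inoperative=occurs, Parking branch 2 inoperative=occurs, Standby bleed valve 2 trips=occurs → all inputs occur → occurs.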